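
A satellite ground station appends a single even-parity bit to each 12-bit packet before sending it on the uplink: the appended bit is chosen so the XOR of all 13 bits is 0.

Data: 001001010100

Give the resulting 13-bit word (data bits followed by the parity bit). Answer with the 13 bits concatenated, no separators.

XOR of the 12 data bits: 0⊕0⊕1⊕0⊕0⊕1⊕0⊕1⊕0⊕1⊕0⊕0 = 0
Parity bit = 0 (so all 13 bits XOR to 0).

0010010101000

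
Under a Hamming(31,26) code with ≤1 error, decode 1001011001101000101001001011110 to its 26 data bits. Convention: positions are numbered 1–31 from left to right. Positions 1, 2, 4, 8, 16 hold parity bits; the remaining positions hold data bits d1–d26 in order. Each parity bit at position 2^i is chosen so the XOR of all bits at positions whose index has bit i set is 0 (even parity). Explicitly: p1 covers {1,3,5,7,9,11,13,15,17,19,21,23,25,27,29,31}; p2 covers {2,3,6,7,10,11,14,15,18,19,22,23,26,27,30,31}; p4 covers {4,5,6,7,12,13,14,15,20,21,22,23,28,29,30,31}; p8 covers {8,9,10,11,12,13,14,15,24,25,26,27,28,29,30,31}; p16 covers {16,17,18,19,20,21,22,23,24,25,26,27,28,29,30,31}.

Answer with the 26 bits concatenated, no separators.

00110110100101001001011110

s1 (pos 1,3,5,7,9,11,13,15,17,19,21,23,25,27,29,31): 1⊕0⊕0⊕1⊕0⊕1⊕1⊕0⊕1⊕1⊕0⊕0⊕1⊕1⊕1⊕0 = 1
s2 (pos 2,3,6,7,10,11,14,15,18,19,22,23,26,27,30,31): 0⊕0⊕1⊕1⊕1⊕1⊕0⊕0⊕0⊕1⊕1⊕0⊕0⊕1⊕1⊕0 = 0
s4 (pos 4,5,6,7,12,13,14,15,20,21,22,23,28,29,30,31): 1⊕0⊕1⊕1⊕0⊕1⊕0⊕0⊕0⊕0⊕1⊕0⊕1⊕1⊕1⊕0 = 0
s8 (pos 8,9,10,11,12,13,14,15,24,25,26,27,28,29,30,31): 0⊕0⊕1⊕1⊕0⊕1⊕0⊕0⊕0⊕1⊕0⊕1⊕1⊕1⊕1⊕0 = 0
s16 (pos 16,17,18,19,20,21,22,23,24,25,26,27,28,29,30,31): 0⊕1⊕0⊕1⊕0⊕0⊕1⊕0⊕0⊕1⊕0⊕1⊕1⊕1⊕1⊕0 = 0
Syndrome s16…s1 = 00001 → error at position 1.
Flip position 1: 1001011001101000101001001011110 → 0001011001101000101001001011110
Read data bits from positions 3,5,6,7,9,10,11,12,13,14,15,17,18,19,20,21,22,23,24,25,26,27,28,29,30,31: 00110110100101001001011110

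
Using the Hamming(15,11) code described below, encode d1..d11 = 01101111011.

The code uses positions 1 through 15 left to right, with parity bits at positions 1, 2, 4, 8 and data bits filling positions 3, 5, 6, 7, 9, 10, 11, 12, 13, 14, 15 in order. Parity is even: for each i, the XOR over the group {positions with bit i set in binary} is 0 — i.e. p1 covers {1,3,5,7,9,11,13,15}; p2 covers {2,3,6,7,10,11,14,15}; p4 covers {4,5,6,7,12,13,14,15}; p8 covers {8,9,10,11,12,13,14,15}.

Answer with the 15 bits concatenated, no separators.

Place data at non-parity positions: p1 p2 0 p4 1 1 0 p8 1 1 1 1 0 1 1
p1 (pos 1,3,5,7,9,11,13,15): XOR of data positions = 0⊕1⊕0⊕1⊕1⊕0⊕1 = 0
p2 (pos 2,3,6,7,10,11,14,15): XOR of data positions = 0⊕1⊕0⊕1⊕1⊕1⊕1 = 1
p4 (pos 4,5,6,7,12,13,14,15): XOR of data positions = 1⊕1⊕0⊕1⊕0⊕1⊕1 = 1
p8 (pos 8,9,10,11,12,13,14,15): XOR of data positions = 1⊕1⊕1⊕1⊕0⊕1⊕1 = 0
Codeword: 010111001111011

010111001111011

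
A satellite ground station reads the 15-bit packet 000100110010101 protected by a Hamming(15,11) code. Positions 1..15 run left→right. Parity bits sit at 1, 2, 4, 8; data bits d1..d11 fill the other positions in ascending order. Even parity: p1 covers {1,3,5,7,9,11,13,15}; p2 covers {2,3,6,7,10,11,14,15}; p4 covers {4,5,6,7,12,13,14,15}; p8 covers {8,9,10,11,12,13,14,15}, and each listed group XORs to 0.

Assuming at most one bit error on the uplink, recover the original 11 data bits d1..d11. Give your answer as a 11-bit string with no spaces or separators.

00010010101

s1 (pos 1,3,5,7,9,11,13,15): 0⊕0⊕0⊕1⊕0⊕1⊕1⊕1 = 0
s2 (pos 2,3,6,7,10,11,14,15): 0⊕0⊕0⊕1⊕0⊕1⊕0⊕1 = 1
s4 (pos 4,5,6,7,12,13,14,15): 1⊕0⊕0⊕1⊕0⊕1⊕0⊕1 = 0
s8 (pos 8,9,10,11,12,13,14,15): 1⊕0⊕0⊕1⊕0⊕1⊕0⊕1 = 0
Syndrome s8…s1 = 0010 → error at position 2.
Flip position 2: 000100110010101 → 010100110010101
Read data bits from positions 3,5,6,7,9,10,11,12,13,14,15: 00010010101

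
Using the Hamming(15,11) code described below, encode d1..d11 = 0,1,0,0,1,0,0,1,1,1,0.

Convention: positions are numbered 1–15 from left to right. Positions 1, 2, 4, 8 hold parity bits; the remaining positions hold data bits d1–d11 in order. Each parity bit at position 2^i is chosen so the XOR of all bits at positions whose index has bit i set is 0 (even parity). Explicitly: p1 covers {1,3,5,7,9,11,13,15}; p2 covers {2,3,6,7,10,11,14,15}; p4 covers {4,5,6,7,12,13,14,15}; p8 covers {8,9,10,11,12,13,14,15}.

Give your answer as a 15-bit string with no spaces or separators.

110010001001110

Place data at non-parity positions: p1 p2 0 p4 1 0 0 p8 1 0 0 1 1 1 0
p1 (pos 1,3,5,7,9,11,13,15): XOR of data positions = 0⊕1⊕0⊕1⊕0⊕1⊕0 = 1
p2 (pos 2,3,6,7,10,11,14,15): XOR of data positions = 0⊕0⊕0⊕0⊕0⊕1⊕0 = 1
p4 (pos 4,5,6,7,12,13,14,15): XOR of data positions = 1⊕0⊕0⊕1⊕1⊕1⊕0 = 0
p8 (pos 8,9,10,11,12,13,14,15): XOR of data positions = 1⊕0⊕0⊕1⊕1⊕1⊕0 = 0
Codeword: 110010001001110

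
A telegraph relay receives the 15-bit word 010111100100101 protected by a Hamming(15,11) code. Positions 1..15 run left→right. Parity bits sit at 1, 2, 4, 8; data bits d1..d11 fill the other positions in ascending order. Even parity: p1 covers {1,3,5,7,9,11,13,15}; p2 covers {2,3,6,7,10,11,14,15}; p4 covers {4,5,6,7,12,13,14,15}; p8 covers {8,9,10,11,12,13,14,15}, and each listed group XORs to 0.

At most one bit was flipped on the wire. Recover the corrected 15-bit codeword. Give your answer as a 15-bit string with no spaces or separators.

010111100000101

s1 (pos 1,3,5,7,9,11,13,15): 0⊕0⊕1⊕1⊕0⊕0⊕1⊕1 = 0
s2 (pos 2,3,6,7,10,11,14,15): 1⊕0⊕1⊕1⊕1⊕0⊕0⊕1 = 1
s4 (pos 4,5,6,7,12,13,14,15): 1⊕1⊕1⊕1⊕0⊕1⊕0⊕1 = 0
s8 (pos 8,9,10,11,12,13,14,15): 0⊕0⊕1⊕0⊕0⊕1⊕0⊕1 = 1
Syndrome s8…s1 = 1010 → error at position 10.
Flip position 10: 010111100100101 → 010111100000101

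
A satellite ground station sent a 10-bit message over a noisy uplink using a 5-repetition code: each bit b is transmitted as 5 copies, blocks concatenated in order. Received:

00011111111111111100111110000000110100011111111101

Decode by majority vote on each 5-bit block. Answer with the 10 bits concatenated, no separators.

Block 1 (00011): 2 ones → 0
Block 2 (11111): 5 ones → 1
Block 3 (11111): 5 ones → 1
Block 4 (11100): 3 ones → 1
Block 5 (11111): 5 ones → 1
Block 6 (00000): 0 ones → 0
Block 7 (00110): 2 ones → 0
Block 8 (10001): 2 ones → 0
Block 9 (11111): 5 ones → 1
Block 10 (11101): 4 ones → 1

0111100011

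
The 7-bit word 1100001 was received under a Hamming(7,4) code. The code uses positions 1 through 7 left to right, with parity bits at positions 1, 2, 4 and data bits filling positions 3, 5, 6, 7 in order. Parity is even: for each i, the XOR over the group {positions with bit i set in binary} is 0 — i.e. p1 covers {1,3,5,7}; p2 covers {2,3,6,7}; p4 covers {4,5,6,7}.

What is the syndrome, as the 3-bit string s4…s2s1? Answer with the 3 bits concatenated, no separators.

100

s1 (pos 1,3,5,7): 1⊕0⊕0⊕1 = 0
s2 (pos 2,3,6,7): 1⊕0⊕0⊕1 = 0
s4 (pos 4,5,6,7): 0⊕0⊕0⊕1 = 1
Syndrome s4…s1 = 100 → error at position 4.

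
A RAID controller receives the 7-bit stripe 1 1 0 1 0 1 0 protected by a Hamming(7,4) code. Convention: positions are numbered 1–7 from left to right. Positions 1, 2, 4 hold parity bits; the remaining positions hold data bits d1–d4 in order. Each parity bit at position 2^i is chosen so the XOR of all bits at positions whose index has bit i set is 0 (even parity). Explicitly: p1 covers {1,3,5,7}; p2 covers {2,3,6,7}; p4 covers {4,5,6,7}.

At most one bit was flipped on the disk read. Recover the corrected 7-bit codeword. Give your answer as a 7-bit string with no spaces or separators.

0101010

s1 (pos 1,3,5,7): 1⊕0⊕0⊕0 = 1
s2 (pos 2,3,6,7): 1⊕0⊕1⊕0 = 0
s4 (pos 4,5,6,7): 1⊕0⊕1⊕0 = 0
Syndrome s4…s1 = 001 → error at position 1.
Flip position 1: 1101010 → 0101010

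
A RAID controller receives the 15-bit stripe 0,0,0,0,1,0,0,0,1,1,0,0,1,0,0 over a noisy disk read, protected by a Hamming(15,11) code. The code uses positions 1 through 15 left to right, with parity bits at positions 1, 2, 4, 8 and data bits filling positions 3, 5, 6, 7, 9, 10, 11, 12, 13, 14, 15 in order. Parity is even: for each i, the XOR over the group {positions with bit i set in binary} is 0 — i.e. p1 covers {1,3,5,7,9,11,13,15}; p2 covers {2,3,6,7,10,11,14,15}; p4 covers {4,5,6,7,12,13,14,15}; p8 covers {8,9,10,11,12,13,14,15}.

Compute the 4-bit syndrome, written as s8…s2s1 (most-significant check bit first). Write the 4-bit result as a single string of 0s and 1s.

s1 (pos 1,3,5,7,9,11,13,15): 0⊕0⊕1⊕0⊕1⊕0⊕1⊕0 = 1
s2 (pos 2,3,6,7,10,11,14,15): 0⊕0⊕0⊕0⊕1⊕0⊕0⊕0 = 1
s4 (pos 4,5,6,7,12,13,14,15): 0⊕1⊕0⊕0⊕0⊕1⊕0⊕0 = 0
s8 (pos 8,9,10,11,12,13,14,15): 0⊕1⊕1⊕0⊕0⊕1⊕0⊕0 = 1
Syndrome s8…s1 = 1011 → error at position 11.

1011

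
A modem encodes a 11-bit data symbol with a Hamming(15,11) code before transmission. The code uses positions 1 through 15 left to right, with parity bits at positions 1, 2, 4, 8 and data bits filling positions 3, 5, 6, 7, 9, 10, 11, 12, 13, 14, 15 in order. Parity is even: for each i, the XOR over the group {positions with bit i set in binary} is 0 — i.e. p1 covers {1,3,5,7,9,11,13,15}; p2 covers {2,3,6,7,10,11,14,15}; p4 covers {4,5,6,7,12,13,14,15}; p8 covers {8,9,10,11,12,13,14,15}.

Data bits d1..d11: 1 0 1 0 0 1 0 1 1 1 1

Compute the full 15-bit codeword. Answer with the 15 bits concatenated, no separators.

111101010101111

Place data at non-parity positions: p1 p2 1 p4 0 1 0 p8 0 1 0 1 1 1 1
p1 (pos 1,3,5,7,9,11,13,15): XOR of data positions = 1⊕0⊕0⊕0⊕0⊕1⊕1 = 1
p2 (pos 2,3,6,7,10,11,14,15): XOR of data positions = 1⊕1⊕0⊕1⊕0⊕1⊕1 = 1
p4 (pos 4,5,6,7,12,13,14,15): XOR of data positions = 0⊕1⊕0⊕1⊕1⊕1⊕1 = 1
p8 (pos 8,9,10,11,12,13,14,15): XOR of data positions = 0⊕1⊕0⊕1⊕1⊕1⊕1 = 1
Codeword: 111101010101111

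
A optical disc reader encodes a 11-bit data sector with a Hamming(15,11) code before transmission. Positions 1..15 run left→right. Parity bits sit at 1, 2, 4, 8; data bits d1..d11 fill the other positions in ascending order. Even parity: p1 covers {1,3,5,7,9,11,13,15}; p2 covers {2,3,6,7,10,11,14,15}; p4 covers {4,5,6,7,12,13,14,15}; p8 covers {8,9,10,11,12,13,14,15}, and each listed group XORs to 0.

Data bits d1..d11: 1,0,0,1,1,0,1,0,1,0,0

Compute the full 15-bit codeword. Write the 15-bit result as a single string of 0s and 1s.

111000111010100

Place data at non-parity positions: p1 p2 1 p4 0 0 1 p8 1 0 1 0 1 0 0
p1 (pos 1,3,5,7,9,11,13,15): XOR of data positions = 1⊕0⊕1⊕1⊕1⊕1⊕0 = 1
p2 (pos 2,3,6,7,10,11,14,15): XOR of data positions = 1⊕0⊕1⊕0⊕1⊕0⊕0 = 1
p4 (pos 4,5,6,7,12,13,14,15): XOR of data positions = 0⊕0⊕1⊕0⊕1⊕0⊕0 = 0
p8 (pos 8,9,10,11,12,13,14,15): XOR of data positions = 1⊕0⊕1⊕0⊕1⊕0⊕0 = 1
Codeword: 111000111010100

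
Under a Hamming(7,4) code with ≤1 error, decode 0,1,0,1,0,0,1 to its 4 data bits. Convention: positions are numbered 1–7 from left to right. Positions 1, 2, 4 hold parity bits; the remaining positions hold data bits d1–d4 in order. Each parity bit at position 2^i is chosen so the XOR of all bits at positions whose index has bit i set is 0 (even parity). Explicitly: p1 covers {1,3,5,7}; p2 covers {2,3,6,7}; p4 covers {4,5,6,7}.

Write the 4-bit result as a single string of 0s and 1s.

s1 (pos 1,3,5,7): 0⊕0⊕0⊕1 = 1
s2 (pos 2,3,6,7): 1⊕0⊕0⊕1 = 0
s4 (pos 4,5,6,7): 1⊕0⊕0⊕1 = 0
Syndrome s4…s1 = 001 → error at position 1.
Flip position 1: 0101001 → 1101001
Read data bits from positions 3,5,6,7: 0001

0001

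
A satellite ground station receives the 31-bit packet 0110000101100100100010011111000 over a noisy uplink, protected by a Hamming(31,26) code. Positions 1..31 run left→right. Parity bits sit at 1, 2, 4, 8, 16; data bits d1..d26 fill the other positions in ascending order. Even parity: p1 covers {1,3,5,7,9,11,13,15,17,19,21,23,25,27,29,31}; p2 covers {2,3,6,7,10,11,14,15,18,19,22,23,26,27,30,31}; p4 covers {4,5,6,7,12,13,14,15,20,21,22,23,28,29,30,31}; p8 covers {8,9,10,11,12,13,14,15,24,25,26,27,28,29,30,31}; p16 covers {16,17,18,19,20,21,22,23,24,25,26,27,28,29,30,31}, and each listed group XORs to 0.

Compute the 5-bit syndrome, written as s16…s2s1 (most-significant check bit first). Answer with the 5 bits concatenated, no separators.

s1 (pos 1,3,5,7,9,11,13,15,17,19,21,23,25,27,29,31): 0⊕1⊕0⊕0⊕0⊕1⊕0⊕0⊕1⊕0⊕1⊕0⊕1⊕1⊕0⊕0 = 0
s2 (pos 2,3,6,7,10,11,14,15,18,19,22,23,26,27,30,31): 1⊕1⊕0⊕0⊕1⊕1⊕1⊕0⊕0⊕0⊕0⊕0⊕1⊕1⊕0⊕0 = 1
s4 (pos 4,5,6,7,12,13,14,15,20,21,22,23,28,29,30,31): 0⊕0⊕0⊕0⊕0⊕0⊕1⊕0⊕0⊕1⊕0⊕0⊕1⊕0⊕0⊕0 = 1
s8 (pos 8,9,10,11,12,13,14,15,24,25,26,27,28,29,30,31): 1⊕0⊕1⊕1⊕0⊕0⊕1⊕0⊕1⊕1⊕1⊕1⊕1⊕0⊕0⊕0 = 1
s16 (pos 16,17,18,19,20,21,22,23,24,25,26,27,28,29,30,31): 0⊕1⊕0⊕0⊕0⊕1⊕0⊕0⊕1⊕1⊕1⊕1⊕1⊕0⊕0⊕0 = 1
Syndrome s16…s1 = 11110 → error at position 30.

11110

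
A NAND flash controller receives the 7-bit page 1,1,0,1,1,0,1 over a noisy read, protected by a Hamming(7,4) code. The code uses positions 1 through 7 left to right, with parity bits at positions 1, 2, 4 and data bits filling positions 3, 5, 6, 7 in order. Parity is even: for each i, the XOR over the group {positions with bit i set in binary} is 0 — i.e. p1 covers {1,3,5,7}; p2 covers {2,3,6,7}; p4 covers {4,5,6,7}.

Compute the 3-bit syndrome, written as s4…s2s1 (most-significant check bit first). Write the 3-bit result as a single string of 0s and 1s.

101

s1 (pos 1,3,5,7): 1⊕0⊕1⊕1 = 1
s2 (pos 2,3,6,7): 1⊕0⊕0⊕1 = 0
s4 (pos 4,5,6,7): 1⊕1⊕0⊕1 = 1
Syndrome s4…s1 = 101 → error at position 5.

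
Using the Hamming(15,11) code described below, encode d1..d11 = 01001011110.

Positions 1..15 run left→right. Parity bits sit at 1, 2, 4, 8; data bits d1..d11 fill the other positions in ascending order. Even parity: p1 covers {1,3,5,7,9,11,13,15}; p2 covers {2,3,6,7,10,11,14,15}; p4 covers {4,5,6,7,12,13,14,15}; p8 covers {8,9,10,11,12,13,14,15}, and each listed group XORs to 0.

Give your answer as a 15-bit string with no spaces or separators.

000010011011110

Place data at non-parity positions: p1 p2 0 p4 1 0 0 p8 1 0 1 1 1 1 0
p1 (pos 1,3,5,7,9,11,13,15): XOR of data positions = 0⊕1⊕0⊕1⊕1⊕1⊕0 = 0
p2 (pos 2,3,6,7,10,11,14,15): XOR of data positions = 0⊕0⊕0⊕0⊕1⊕1⊕0 = 0
p4 (pos 4,5,6,7,12,13,14,15): XOR of data positions = 1⊕0⊕0⊕1⊕1⊕1⊕0 = 0
p8 (pos 8,9,10,11,12,13,14,15): XOR of data positions = 1⊕0⊕1⊕1⊕1⊕1⊕0 = 1
Codeword: 000010011011110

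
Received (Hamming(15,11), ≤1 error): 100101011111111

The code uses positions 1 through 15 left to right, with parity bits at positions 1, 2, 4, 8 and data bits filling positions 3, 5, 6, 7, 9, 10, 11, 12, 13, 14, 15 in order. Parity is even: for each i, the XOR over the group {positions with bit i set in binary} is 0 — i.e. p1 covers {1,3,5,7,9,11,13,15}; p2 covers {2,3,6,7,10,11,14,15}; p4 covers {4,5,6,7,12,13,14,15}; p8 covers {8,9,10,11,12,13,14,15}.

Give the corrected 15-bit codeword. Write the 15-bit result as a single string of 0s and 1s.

101101011111111

s1 (pos 1,3,5,7,9,11,13,15): 1⊕0⊕0⊕0⊕1⊕1⊕1⊕1 = 1
s2 (pos 2,3,6,7,10,11,14,15): 0⊕0⊕1⊕0⊕1⊕1⊕1⊕1 = 1
s4 (pos 4,5,6,7,12,13,14,15): 1⊕0⊕1⊕0⊕1⊕1⊕1⊕1 = 0
s8 (pos 8,9,10,11,12,13,14,15): 1⊕1⊕1⊕1⊕1⊕1⊕1⊕1 = 0
Syndrome s8…s1 = 0011 → error at position 3.
Flip position 3: 100101011111111 → 101101011111111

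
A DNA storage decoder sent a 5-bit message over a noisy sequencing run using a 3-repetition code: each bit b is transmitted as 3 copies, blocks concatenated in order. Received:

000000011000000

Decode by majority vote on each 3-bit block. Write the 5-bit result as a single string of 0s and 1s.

Block 1 (000): 0 ones → 0
Block 2 (000): 0 ones → 0
Block 3 (011): 2 ones → 1
Block 4 (000): 0 ones → 0
Block 5 (000): 0 ones → 0

00100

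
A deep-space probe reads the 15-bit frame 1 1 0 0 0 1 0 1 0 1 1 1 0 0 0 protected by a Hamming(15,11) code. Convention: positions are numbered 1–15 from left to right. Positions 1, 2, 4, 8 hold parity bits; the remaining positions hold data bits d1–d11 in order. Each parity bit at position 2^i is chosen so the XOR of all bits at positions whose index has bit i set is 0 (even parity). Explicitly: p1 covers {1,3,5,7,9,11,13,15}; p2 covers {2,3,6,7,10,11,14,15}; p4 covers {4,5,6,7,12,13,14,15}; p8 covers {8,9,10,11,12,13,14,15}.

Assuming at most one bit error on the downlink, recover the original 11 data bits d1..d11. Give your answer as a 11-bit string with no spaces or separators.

s1 (pos 1,3,5,7,9,11,13,15): 1⊕0⊕0⊕0⊕0⊕1⊕0⊕0 = 0
s2 (pos 2,3,6,7,10,11,14,15): 1⊕0⊕1⊕0⊕1⊕1⊕0⊕0 = 0
s4 (pos 4,5,6,7,12,13,14,15): 0⊕0⊕1⊕0⊕1⊕0⊕0⊕0 = 0
s8 (pos 8,9,10,11,12,13,14,15): 1⊕0⊕1⊕1⊕1⊕0⊕0⊕0 = 0
Syndrome s8…s1 = 0000 → no error.
Read data bits from positions 3,5,6,7,9,10,11,12,13,14,15: 00100111000

00100111000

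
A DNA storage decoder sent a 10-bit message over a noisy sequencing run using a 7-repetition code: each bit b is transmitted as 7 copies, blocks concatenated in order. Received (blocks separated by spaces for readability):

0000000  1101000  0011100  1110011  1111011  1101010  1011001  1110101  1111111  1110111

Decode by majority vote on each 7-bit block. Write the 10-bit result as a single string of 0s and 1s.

Block 1 (0000000): 0 ones → 0
Block 2 (1101000): 3 ones → 0
Block 3 (0011100): 3 ones → 0
Block 4 (1110011): 5 ones → 1
Block 5 (1111011): 6 ones → 1
Block 6 (1101010): 4 ones → 1
Block 7 (1011001): 4 ones → 1
Block 8 (1110101): 5 ones → 1
Block 9 (1111111): 7 ones → 1
Block 10 (1110111): 6 ones → 1

0001111111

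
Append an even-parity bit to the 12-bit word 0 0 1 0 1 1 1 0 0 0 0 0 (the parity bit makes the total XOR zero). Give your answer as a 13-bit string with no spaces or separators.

XOR of the 12 data bits: 0⊕0⊕1⊕0⊕1⊕1⊕1⊕0⊕0⊕0⊕0⊕0 = 0
Parity bit = 0 (so all 13 bits XOR to 0).

0010111000000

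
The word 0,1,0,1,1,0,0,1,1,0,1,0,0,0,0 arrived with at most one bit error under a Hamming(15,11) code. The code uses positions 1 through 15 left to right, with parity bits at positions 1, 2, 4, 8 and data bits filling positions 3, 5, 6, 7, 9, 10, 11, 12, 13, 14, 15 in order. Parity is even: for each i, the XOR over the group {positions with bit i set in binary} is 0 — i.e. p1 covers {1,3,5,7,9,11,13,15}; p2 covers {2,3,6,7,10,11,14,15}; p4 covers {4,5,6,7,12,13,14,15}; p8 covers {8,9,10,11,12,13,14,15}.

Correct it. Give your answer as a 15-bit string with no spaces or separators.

s1 (pos 1,3,5,7,9,11,13,15): 0⊕0⊕1⊕0⊕1⊕1⊕0⊕0 = 1
s2 (pos 2,3,6,7,10,11,14,15): 1⊕0⊕0⊕0⊕0⊕1⊕0⊕0 = 0
s4 (pos 4,5,6,7,12,13,14,15): 1⊕1⊕0⊕0⊕0⊕0⊕0⊕0 = 0
s8 (pos 8,9,10,11,12,13,14,15): 1⊕1⊕0⊕1⊕0⊕0⊕0⊕0 = 1
Syndrome s8…s1 = 1001 → error at position 9.
Flip position 9: 010110011010000 → 010110010010000

010110010010000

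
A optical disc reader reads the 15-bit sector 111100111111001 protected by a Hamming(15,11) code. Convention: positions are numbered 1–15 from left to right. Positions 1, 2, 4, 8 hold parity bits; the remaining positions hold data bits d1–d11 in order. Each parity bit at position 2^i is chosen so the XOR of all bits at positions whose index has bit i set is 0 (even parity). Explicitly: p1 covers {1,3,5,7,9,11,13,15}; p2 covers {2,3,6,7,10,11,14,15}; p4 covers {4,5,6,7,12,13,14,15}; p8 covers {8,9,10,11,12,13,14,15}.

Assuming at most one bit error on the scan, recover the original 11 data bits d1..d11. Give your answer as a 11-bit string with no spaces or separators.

10011111001

s1 (pos 1,3,5,7,9,11,13,15): 1⊕1⊕0⊕1⊕1⊕1⊕0⊕1 = 0
s2 (pos 2,3,6,7,10,11,14,15): 1⊕1⊕0⊕1⊕1⊕1⊕0⊕1 = 0
s4 (pos 4,5,6,7,12,13,14,15): 1⊕0⊕0⊕1⊕1⊕0⊕0⊕1 = 0
s8 (pos 8,9,10,11,12,13,14,15): 1⊕1⊕1⊕1⊕1⊕0⊕0⊕1 = 0
Syndrome s8…s1 = 0000 → no error.
Read data bits from positions 3,5,6,7,9,10,11,12,13,14,15: 10011111001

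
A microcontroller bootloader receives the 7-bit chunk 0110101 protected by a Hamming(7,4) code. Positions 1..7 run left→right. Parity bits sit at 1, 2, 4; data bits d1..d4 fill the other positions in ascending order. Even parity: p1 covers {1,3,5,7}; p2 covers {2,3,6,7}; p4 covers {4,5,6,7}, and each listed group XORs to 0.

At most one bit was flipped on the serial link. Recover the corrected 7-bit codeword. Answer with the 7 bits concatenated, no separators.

s1 (pos 1,3,5,7): 0⊕1⊕1⊕1 = 1
s2 (pos 2,3,6,7): 1⊕1⊕0⊕1 = 1
s4 (pos 4,5,6,7): 0⊕1⊕0⊕1 = 0
Syndrome s4…s1 = 011 → error at position 3.
Flip position 3: 0110101 → 0100101

0100101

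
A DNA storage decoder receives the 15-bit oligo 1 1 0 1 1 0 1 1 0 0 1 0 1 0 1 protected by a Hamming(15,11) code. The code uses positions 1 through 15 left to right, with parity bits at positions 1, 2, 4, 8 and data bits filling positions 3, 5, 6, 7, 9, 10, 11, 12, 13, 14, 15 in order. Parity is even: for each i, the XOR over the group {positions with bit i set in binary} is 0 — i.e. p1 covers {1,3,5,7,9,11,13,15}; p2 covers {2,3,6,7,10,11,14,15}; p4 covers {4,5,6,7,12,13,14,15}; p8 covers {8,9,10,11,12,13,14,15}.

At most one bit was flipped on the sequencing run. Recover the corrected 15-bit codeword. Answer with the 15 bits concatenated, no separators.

110010110010101

s1 (pos 1,3,5,7,9,11,13,15): 1⊕0⊕1⊕1⊕0⊕1⊕1⊕1 = 0
s2 (pos 2,3,6,7,10,11,14,15): 1⊕0⊕0⊕1⊕0⊕1⊕0⊕1 = 0
s4 (pos 4,5,6,7,12,13,14,15): 1⊕1⊕0⊕1⊕0⊕1⊕0⊕1 = 1
s8 (pos 8,9,10,11,12,13,14,15): 1⊕0⊕0⊕1⊕0⊕1⊕0⊕1 = 0
Syndrome s8…s1 = 0100 → error at position 4.
Flip position 4: 110110110010101 → 110010110010101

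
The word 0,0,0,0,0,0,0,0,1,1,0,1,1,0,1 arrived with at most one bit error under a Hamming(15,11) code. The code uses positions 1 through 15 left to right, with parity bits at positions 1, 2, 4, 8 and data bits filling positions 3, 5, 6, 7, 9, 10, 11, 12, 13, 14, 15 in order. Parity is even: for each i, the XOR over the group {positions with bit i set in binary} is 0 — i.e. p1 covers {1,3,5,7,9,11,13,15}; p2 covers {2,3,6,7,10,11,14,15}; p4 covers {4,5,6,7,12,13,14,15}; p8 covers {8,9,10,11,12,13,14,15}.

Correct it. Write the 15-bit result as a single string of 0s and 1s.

000000001101001

s1 (pos 1,3,5,7,9,11,13,15): 0⊕0⊕0⊕0⊕1⊕0⊕1⊕1 = 1
s2 (pos 2,3,6,7,10,11,14,15): 0⊕0⊕0⊕0⊕1⊕0⊕0⊕1 = 0
s4 (pos 4,5,6,7,12,13,14,15): 0⊕0⊕0⊕0⊕1⊕1⊕0⊕1 = 1
s8 (pos 8,9,10,11,12,13,14,15): 0⊕1⊕1⊕0⊕1⊕1⊕0⊕1 = 1
Syndrome s8…s1 = 1101 → error at position 13.
Flip position 13: 000000001101101 → 000000001101001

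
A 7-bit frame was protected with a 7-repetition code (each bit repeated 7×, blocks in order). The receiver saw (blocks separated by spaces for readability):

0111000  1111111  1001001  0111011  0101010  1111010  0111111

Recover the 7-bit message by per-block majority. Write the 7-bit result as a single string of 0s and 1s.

Block 1 (0111000): 3 ones → 0
Block 2 (1111111): 7 ones → 1
Block 3 (1001001): 3 ones → 0
Block 4 (0111011): 5 ones → 1
Block 5 (0101010): 3 ones → 0
Block 6 (1111010): 5 ones → 1
Block 7 (0111111): 6 ones → 1

0101011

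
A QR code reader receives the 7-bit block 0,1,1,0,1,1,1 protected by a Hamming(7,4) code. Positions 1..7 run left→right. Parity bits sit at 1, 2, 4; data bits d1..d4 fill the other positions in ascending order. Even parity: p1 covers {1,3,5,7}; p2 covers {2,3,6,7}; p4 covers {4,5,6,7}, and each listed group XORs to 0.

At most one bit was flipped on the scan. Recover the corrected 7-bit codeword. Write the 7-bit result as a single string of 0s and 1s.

s1 (pos 1,3,5,7): 0⊕1⊕1⊕1 = 1
s2 (pos 2,3,6,7): 1⊕1⊕1⊕1 = 0
s4 (pos 4,5,6,7): 0⊕1⊕1⊕1 = 1
Syndrome s4…s1 = 101 → error at position 5.
Flip position 5: 0110111 → 0110011

0110011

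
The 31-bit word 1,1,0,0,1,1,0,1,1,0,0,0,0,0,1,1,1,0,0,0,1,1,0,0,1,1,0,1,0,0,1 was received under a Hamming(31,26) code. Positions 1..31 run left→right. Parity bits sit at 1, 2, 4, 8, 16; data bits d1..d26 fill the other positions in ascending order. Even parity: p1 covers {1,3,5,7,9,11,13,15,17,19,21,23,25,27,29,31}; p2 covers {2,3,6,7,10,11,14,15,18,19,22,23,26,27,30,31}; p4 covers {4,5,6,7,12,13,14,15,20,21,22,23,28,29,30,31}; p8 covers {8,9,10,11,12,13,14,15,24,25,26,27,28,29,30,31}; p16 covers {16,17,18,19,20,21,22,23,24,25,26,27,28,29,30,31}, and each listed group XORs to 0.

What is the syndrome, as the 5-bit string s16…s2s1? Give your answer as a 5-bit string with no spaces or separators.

01100

s1 (pos 1,3,5,7,9,11,13,15,17,19,21,23,25,27,29,31): 1⊕0⊕1⊕0⊕1⊕0⊕0⊕1⊕1⊕0⊕1⊕0⊕1⊕0⊕0⊕1 = 0
s2 (pos 2,3,6,7,10,11,14,15,18,19,22,23,26,27,30,31): 1⊕0⊕1⊕0⊕0⊕0⊕0⊕1⊕0⊕0⊕1⊕0⊕1⊕0⊕0⊕1 = 0
s4 (pos 4,5,6,7,12,13,14,15,20,21,22,23,28,29,30,31): 0⊕1⊕1⊕0⊕0⊕0⊕0⊕1⊕0⊕1⊕1⊕0⊕1⊕0⊕0⊕1 = 1
s8 (pos 8,9,10,11,12,13,14,15,24,25,26,27,28,29,30,31): 1⊕1⊕0⊕0⊕0⊕0⊕0⊕1⊕0⊕1⊕1⊕0⊕1⊕0⊕0⊕1 = 1
s16 (pos 16,17,18,19,20,21,22,23,24,25,26,27,28,29,30,31): 1⊕1⊕0⊕0⊕0⊕1⊕1⊕0⊕0⊕1⊕1⊕0⊕1⊕0⊕0⊕1 = 0
Syndrome s16…s1 = 01100 → error at position 12.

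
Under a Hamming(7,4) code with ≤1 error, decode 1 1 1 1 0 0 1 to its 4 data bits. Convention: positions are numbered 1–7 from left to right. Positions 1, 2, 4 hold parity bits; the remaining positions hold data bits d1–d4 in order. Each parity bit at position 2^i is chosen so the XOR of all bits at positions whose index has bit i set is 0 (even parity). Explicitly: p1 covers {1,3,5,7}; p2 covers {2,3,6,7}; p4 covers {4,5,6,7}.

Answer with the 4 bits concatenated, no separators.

0001

s1 (pos 1,3,5,7): 1⊕1⊕0⊕1 = 1
s2 (pos 2,3,6,7): 1⊕1⊕0⊕1 = 1
s4 (pos 4,5,6,7): 1⊕0⊕0⊕1 = 0
Syndrome s4…s1 = 011 → error at position 3.
Flip position 3: 1111001 → 1101001
Read data bits from positions 3,5,6,7: 0001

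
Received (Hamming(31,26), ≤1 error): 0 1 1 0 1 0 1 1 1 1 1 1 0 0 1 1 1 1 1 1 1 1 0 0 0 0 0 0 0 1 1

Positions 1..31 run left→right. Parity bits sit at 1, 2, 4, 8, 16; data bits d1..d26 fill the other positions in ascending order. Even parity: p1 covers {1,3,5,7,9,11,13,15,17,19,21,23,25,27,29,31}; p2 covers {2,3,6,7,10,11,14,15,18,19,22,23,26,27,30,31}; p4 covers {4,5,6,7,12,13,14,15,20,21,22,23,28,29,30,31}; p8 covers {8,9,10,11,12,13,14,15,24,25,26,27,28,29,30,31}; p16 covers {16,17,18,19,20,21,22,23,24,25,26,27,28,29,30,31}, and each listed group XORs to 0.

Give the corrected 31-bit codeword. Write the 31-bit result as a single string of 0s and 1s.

0110101111110011111110000000011

s1 (pos 1,3,5,7,9,11,13,15,17,19,21,23,25,27,29,31): 0⊕1⊕1⊕1⊕1⊕1⊕0⊕1⊕1⊕1⊕1⊕0⊕0⊕0⊕0⊕1 = 0
s2 (pos 2,3,6,7,10,11,14,15,18,19,22,23,26,27,30,31): 1⊕1⊕0⊕1⊕1⊕1⊕0⊕1⊕1⊕1⊕1⊕0⊕0⊕0⊕1⊕1 = 1
s4 (pos 4,5,6,7,12,13,14,15,20,21,22,23,28,29,30,31): 0⊕1⊕0⊕1⊕1⊕0⊕0⊕1⊕1⊕1⊕1⊕0⊕0⊕0⊕1⊕1 = 1
s8 (pos 8,9,10,11,12,13,14,15,24,25,26,27,28,29,30,31): 1⊕1⊕1⊕1⊕1⊕0⊕0⊕1⊕0⊕0⊕0⊕0⊕0⊕0⊕1⊕1 = 0
s16 (pos 16,17,18,19,20,21,22,23,24,25,26,27,28,29,30,31): 1⊕1⊕1⊕1⊕1⊕1⊕1⊕0⊕0⊕0⊕0⊕0⊕0⊕0⊕1⊕1 = 1
Syndrome s16…s1 = 10110 → error at position 22.
Flip position 22: 0110101111110011111111000000011 → 0110101111110011111110000000011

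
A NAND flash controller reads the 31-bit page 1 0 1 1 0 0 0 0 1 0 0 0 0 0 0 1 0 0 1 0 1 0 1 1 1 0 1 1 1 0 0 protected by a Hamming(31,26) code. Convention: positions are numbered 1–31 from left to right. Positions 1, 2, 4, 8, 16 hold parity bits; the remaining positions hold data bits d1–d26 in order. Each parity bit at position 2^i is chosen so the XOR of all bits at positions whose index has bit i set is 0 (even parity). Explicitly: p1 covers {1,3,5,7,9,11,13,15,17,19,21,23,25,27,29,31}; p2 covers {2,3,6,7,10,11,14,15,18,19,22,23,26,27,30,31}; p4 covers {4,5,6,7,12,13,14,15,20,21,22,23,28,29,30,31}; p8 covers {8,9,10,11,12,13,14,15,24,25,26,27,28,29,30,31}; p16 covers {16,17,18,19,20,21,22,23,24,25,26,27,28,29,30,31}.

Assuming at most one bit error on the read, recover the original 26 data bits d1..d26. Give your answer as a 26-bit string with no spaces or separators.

10001000000001000111011100

s1 (pos 1,3,5,7,9,11,13,15,17,19,21,23,25,27,29,31): 1⊕1⊕0⊕0⊕1⊕0⊕0⊕0⊕0⊕1⊕1⊕1⊕1⊕1⊕1⊕0 = 1
s2 (pos 2,3,6,7,10,11,14,15,18,19,22,23,26,27,30,31): 0⊕1⊕0⊕0⊕0⊕0⊕0⊕0⊕0⊕1⊕0⊕1⊕0⊕1⊕0⊕0 = 0
s4 (pos 4,5,6,7,12,13,14,15,20,21,22,23,28,29,30,31): 1⊕0⊕0⊕0⊕0⊕0⊕0⊕0⊕0⊕1⊕0⊕1⊕1⊕1⊕0⊕0 = 1
s8 (pos 8,9,10,11,12,13,14,15,24,25,26,27,28,29,30,31): 0⊕1⊕0⊕0⊕0⊕0⊕0⊕0⊕1⊕1⊕0⊕1⊕1⊕1⊕0⊕0 = 0
s16 (pos 16,17,18,19,20,21,22,23,24,25,26,27,28,29,30,31): 1⊕0⊕0⊕1⊕0⊕1⊕0⊕1⊕1⊕1⊕0⊕1⊕1⊕1⊕0⊕0 = 1
Syndrome s16…s1 = 10101 → error at position 21.
Flip position 21: 1011000010000001001010111011100 → 1011000010000001001000111011100
Read data bits from positions 3,5,6,7,9,10,11,12,13,14,15,17,18,19,20,21,22,23,24,25,26,27,28,29,30,31: 10001000000001000111011100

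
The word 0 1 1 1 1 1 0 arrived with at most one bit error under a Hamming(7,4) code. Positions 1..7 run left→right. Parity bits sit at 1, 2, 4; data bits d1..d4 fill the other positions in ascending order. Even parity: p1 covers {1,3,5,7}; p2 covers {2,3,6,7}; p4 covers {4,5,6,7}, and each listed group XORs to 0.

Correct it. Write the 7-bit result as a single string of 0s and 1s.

s1 (pos 1,3,5,7): 0⊕1⊕1⊕0 = 0
s2 (pos 2,3,6,7): 1⊕1⊕1⊕0 = 1
s4 (pos 4,5,6,7): 1⊕1⊕1⊕0 = 1
Syndrome s4…s1 = 110 → error at position 6.
Flip position 6: 0111110 → 0111100

0111100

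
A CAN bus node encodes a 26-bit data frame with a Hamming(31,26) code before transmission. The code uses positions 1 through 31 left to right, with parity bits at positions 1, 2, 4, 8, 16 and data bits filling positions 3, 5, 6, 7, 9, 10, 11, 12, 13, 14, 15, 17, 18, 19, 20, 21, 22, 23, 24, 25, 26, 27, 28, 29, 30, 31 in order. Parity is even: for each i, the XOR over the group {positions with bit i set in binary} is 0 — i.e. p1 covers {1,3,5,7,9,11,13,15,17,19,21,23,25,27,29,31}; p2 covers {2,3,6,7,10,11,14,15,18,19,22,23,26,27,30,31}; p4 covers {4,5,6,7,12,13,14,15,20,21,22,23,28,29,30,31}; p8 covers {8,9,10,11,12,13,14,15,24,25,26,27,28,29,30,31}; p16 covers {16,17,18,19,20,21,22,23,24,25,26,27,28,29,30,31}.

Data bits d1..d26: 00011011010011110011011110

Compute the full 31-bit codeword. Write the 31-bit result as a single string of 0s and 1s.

0100001010110100011110011011110

Place data at non-parity positions: p1 p2 0 p4 0 0 1 p8 1 0 1 1 0 1 0 p16 0 1 1 1 1 0 0 1 1 0 1 1 1 1 0
p1 (pos 1,3,5,7,9,11,13,15,17,19,21,23,25,27,29,31): XOR of data positions = 0⊕0⊕1⊕1⊕1⊕0⊕0⊕0⊕1⊕1⊕0⊕1⊕1⊕1⊕0 = 0
p2 (pos 2,3,6,7,10,11,14,15,18,19,22,23,26,27,30,31): XOR of data positions = 0⊕0⊕1⊕0⊕1⊕1⊕0⊕1⊕1⊕0⊕0⊕0⊕1⊕1⊕0 = 1
p4 (pos 4,5,6,7,12,13,14,15,20,21,22,23,28,29,30,31): XOR of data positions = 0⊕0⊕1⊕1⊕0⊕1⊕0⊕1⊕1⊕0⊕0⊕1⊕1⊕1⊕0 = 0
p8 (pos 8,9,10,11,12,13,14,15,24,25,26,27,28,29,30,31): XOR of data positions = 1⊕0⊕1⊕1⊕0⊕1⊕0⊕1⊕1⊕0⊕1⊕1⊕1⊕1⊕0 = 0
p16 (pos 16,17,18,19,20,21,22,23,24,25,26,27,28,29,30,31): XOR of data positions = 0⊕1⊕1⊕1⊕1⊕0⊕0⊕1⊕1⊕0⊕1⊕1⊕1⊕1⊕0 = 0
Codeword: 0100001010110100011110011011110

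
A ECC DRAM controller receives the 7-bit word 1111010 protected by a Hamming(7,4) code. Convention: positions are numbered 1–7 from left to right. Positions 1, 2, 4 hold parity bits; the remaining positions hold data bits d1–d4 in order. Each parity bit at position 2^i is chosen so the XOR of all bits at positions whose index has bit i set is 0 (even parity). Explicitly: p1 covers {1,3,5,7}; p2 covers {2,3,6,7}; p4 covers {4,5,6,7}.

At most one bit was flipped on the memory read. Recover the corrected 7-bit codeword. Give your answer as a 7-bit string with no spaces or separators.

s1 (pos 1,3,5,7): 1⊕1⊕0⊕0 = 0
s2 (pos 2,3,6,7): 1⊕1⊕1⊕0 = 1
s4 (pos 4,5,6,7): 1⊕0⊕1⊕0 = 0
Syndrome s4…s1 = 010 → error at position 2.
Flip position 2: 1111010 → 1011010

1011010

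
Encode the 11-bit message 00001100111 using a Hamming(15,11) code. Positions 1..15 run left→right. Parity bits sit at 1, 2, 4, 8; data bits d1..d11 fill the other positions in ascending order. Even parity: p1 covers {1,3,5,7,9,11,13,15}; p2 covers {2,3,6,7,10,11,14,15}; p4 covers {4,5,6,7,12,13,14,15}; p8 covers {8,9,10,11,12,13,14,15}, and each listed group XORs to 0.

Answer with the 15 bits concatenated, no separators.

110100011100111

Place data at non-parity positions: p1 p2 0 p4 0 0 0 p8 1 1 0 0 1 1 1
p1 (pos 1,3,5,7,9,11,13,15): XOR of data positions = 0⊕0⊕0⊕1⊕0⊕1⊕1 = 1
p2 (pos 2,3,6,7,10,11,14,15): XOR of data positions = 0⊕0⊕0⊕1⊕0⊕1⊕1 = 1
p4 (pos 4,5,6,7,12,13,14,15): XOR of data positions = 0⊕0⊕0⊕0⊕1⊕1⊕1 = 1
p8 (pos 8,9,10,11,12,13,14,15): XOR of data positions = 1⊕1⊕0⊕0⊕1⊕1⊕1 = 1
Codeword: 110100011100111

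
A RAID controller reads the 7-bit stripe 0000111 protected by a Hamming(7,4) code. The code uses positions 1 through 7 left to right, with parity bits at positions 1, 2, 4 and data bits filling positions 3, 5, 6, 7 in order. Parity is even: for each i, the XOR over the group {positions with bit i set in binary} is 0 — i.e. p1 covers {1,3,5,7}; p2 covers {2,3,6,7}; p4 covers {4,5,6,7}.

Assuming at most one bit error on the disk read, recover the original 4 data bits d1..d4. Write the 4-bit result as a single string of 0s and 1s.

s1 (pos 1,3,5,7): 0⊕0⊕1⊕1 = 0
s2 (pos 2,3,6,7): 0⊕0⊕1⊕1 = 0
s4 (pos 4,5,6,7): 0⊕1⊕1⊕1 = 1
Syndrome s4…s1 = 100 → error at position 4.
Flip position 4: 0000111 → 0001111
Read data bits from positions 3,5,6,7: 0111

0111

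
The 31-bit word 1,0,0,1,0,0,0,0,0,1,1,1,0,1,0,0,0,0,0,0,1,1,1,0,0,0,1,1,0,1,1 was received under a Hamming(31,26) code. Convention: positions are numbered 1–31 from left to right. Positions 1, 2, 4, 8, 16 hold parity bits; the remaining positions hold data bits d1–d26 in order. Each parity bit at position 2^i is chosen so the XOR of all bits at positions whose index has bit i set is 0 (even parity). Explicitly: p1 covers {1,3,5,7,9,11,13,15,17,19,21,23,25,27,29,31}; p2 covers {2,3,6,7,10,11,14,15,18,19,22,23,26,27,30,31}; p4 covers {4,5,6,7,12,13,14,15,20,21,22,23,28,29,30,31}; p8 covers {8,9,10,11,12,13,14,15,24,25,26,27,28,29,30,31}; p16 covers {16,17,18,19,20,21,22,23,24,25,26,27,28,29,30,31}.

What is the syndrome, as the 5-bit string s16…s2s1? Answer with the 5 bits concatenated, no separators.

s1 (pos 1,3,5,7,9,11,13,15,17,19,21,23,25,27,29,31): 1⊕0⊕0⊕0⊕0⊕1⊕0⊕0⊕0⊕0⊕1⊕1⊕0⊕1⊕0⊕1 = 0
s2 (pos 2,3,6,7,10,11,14,15,18,19,22,23,26,27,30,31): 0⊕0⊕0⊕0⊕1⊕1⊕1⊕0⊕0⊕0⊕1⊕1⊕0⊕1⊕1⊕1 = 0
s4 (pos 4,5,6,7,12,13,14,15,20,21,22,23,28,29,30,31): 1⊕0⊕0⊕0⊕1⊕0⊕1⊕0⊕0⊕1⊕1⊕1⊕1⊕0⊕1⊕1 = 1
s8 (pos 8,9,10,11,12,13,14,15,24,25,26,27,28,29,30,31): 0⊕0⊕1⊕1⊕1⊕0⊕1⊕0⊕0⊕0⊕0⊕1⊕1⊕0⊕1⊕1 = 0
s16 (pos 16,17,18,19,20,21,22,23,24,25,26,27,28,29,30,31): 0⊕0⊕0⊕0⊕0⊕1⊕1⊕1⊕0⊕0⊕0⊕1⊕1⊕0⊕1⊕1 = 1
Syndrome s16…s1 = 10100 → error at position 20.

10100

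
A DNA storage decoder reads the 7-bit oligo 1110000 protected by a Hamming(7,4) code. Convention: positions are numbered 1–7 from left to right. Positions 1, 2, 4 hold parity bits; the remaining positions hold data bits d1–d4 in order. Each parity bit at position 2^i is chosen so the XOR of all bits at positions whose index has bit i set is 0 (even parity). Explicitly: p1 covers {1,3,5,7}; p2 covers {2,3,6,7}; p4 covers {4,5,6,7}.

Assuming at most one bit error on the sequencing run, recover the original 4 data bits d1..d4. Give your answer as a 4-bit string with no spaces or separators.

1000

s1 (pos 1,3,5,7): 1⊕1⊕0⊕0 = 0
s2 (pos 2,3,6,7): 1⊕1⊕0⊕0 = 0
s4 (pos 4,5,6,7): 0⊕0⊕0⊕0 = 0
Syndrome s4…s1 = 000 → no error.
Read data bits from positions 3,5,6,7: 1000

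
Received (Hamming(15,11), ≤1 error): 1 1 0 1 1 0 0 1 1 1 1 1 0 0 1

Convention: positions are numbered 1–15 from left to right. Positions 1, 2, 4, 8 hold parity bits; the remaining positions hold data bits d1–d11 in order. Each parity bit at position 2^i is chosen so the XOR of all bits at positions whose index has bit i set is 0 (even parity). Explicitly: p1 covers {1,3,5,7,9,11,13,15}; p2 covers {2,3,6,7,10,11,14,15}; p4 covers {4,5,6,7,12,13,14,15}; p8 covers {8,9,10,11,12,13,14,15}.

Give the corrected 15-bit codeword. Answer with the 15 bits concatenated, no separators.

010110011111001

s1 (pos 1,3,5,7,9,11,13,15): 1⊕0⊕1⊕0⊕1⊕1⊕0⊕1 = 1
s2 (pos 2,3,6,7,10,11,14,15): 1⊕0⊕0⊕0⊕1⊕1⊕0⊕1 = 0
s4 (pos 4,5,6,7,12,13,14,15): 1⊕1⊕0⊕0⊕1⊕0⊕0⊕1 = 0
s8 (pos 8,9,10,11,12,13,14,15): 1⊕1⊕1⊕1⊕1⊕0⊕0⊕1 = 0
Syndrome s8…s1 = 0001 → error at position 1.
Flip position 1: 110110011111001 → 010110011111001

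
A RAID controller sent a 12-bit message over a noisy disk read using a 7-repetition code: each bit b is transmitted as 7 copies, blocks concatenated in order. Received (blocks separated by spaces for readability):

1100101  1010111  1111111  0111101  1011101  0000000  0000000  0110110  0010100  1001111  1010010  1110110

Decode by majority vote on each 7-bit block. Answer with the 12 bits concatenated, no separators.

Block 1 (1100101): 4 ones → 1
Block 2 (1010111): 5 ones → 1
Block 3 (1111111): 7 ones → 1
Block 4 (0111101): 5 ones → 1
Block 5 (1011101): 5 ones → 1
Block 6 (0000000): 0 ones → 0
Block 7 (0000000): 0 ones → 0
Block 8 (0110110): 4 ones → 1
Block 9 (0010100): 2 ones → 0
Block 10 (1001111): 5 ones → 1
Block 11 (1010010): 3 ones → 0
Block 12 (1110110): 5 ones → 1

111110010101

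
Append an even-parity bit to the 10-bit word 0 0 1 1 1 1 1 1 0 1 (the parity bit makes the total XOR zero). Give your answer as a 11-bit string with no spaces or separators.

XOR of the 10 data bits: 0⊕0⊕1⊕1⊕1⊕1⊕1⊕1⊕0⊕1 = 1
Parity bit = 1 (so all 11 bits XOR to 0).

00111111011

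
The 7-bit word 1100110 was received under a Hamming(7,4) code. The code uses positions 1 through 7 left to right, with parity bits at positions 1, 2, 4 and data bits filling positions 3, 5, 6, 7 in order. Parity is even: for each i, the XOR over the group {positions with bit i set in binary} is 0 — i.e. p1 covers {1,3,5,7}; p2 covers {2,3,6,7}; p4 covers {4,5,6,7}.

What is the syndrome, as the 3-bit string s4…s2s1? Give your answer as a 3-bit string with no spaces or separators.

000

s1 (pos 1,3,5,7): 1⊕0⊕1⊕0 = 0
s2 (pos 2,3,6,7): 1⊕0⊕1⊕0 = 0
s4 (pos 4,5,6,7): 0⊕1⊕1⊕0 = 0
Syndrome s4…s1 = 000 → no error.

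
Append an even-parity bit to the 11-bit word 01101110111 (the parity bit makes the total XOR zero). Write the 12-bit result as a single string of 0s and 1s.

011011101110

XOR of the 11 data bits: 0⊕1⊕1⊕0⊕1⊕1⊕1⊕0⊕1⊕1⊕1 = 0
Parity bit = 0 (so all 12 bits XOR to 0).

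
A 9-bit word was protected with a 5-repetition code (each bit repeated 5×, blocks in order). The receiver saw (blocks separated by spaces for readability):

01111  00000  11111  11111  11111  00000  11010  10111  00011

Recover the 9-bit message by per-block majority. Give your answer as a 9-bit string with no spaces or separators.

101110110

Block 1 (01111): 4 ones → 1
Block 2 (00000): 0 ones → 0
Block 3 (11111): 5 ones → 1
Block 4 (11111): 5 ones → 1
Block 5 (11111): 5 ones → 1
Block 6 (00000): 0 ones → 0
Block 7 (11010): 3 ones → 1
Block 8 (10111): 4 ones → 1
Block 9 (00011): 2 ones → 0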